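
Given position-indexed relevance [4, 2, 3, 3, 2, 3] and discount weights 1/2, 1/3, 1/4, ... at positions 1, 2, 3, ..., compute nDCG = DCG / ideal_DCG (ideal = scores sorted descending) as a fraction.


Position discount weights w_i = 1/(i+1) for i=1..6:
Weights = [1/2, 1/3, 1/4, 1/5, 1/6, 1/7]
Actual relevance: [4, 2, 3, 3, 2, 3]
DCG = 4/2 + 2/3 + 3/4 + 3/5 + 2/6 + 3/7 = 669/140
Ideal relevance (sorted desc): [4, 3, 3, 3, 2, 2]
Ideal DCG = 4/2 + 3/3 + 3/4 + 3/5 + 2/6 + 2/7 = 2087/420
nDCG = DCG / ideal_DCG = 669/140 / 2087/420 = 2007/2087

2007/2087


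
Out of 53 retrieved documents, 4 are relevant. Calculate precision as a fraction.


Precision = relevant_retrieved / total_retrieved
= 4 / 53
= 4 / (4 + 49)
= 4/53

4/53


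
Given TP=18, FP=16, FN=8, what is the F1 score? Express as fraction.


F1 = 2 * P * R / (P + R)
P = TP/(TP+FP) = 18/34 = 9/17
R = TP/(TP+FN) = 18/26 = 9/13
2 * P * R = 2 * 9/17 * 9/13 = 162/221
P + R = 9/17 + 9/13 = 270/221
F1 = 162/221 / 270/221 = 3/5

3/5


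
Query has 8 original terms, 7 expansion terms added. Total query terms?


Original terms: 8
Expansion terms: 7
Total = 8 + 7 = 15

15


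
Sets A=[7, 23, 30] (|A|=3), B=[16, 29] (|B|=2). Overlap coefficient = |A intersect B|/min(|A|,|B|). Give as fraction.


A intersect B = []
|A intersect B| = 0
min(|A|, |B|) = min(3, 2) = 2
Overlap = 0 / 2 = 0

0


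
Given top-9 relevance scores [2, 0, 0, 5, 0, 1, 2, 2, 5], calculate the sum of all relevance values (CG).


Cumulative Gain = sum of relevance scores
Position 1: rel=2, running sum=2
Position 2: rel=0, running sum=2
Position 3: rel=0, running sum=2
Position 4: rel=5, running sum=7
Position 5: rel=0, running sum=7
Position 6: rel=1, running sum=8
Position 7: rel=2, running sum=10
Position 8: rel=2, running sum=12
Position 9: rel=5, running sum=17
CG = 17

17


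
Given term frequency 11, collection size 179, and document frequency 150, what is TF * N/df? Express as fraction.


TF * (N/df)
= 11 * (179/150)
= 11 * 179/150
= 1969/150

1969/150


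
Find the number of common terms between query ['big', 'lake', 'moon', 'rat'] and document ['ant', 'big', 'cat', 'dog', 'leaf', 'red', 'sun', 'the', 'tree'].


Query terms: ['big', 'lake', 'moon', 'rat']
Document terms: ['ant', 'big', 'cat', 'dog', 'leaf', 'red', 'sun', 'the', 'tree']
Common terms: ['big']
Overlap count = 1

1


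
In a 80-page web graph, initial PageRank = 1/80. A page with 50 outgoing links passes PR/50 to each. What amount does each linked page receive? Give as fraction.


Initial PR = 1/80 = 1/80
Outlinks = 50
Contribution per link = PR / outlinks
= 1/80 / 50
= 1/4000

1/4000


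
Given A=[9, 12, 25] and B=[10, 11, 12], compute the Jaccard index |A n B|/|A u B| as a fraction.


A intersect B = [12]
|A intersect B| = 1
A union B = [9, 10, 11, 12, 25]
|A union B| = 5
Jaccard = 1/5 = 1/5

1/5


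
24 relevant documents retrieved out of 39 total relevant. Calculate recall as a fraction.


Recall = retrieved_relevant / total_relevant
= 24 / 39
= 24 / (24 + 15)
= 8/13

8/13


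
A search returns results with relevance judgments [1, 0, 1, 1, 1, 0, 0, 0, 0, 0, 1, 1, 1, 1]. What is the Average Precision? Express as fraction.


Computing P@k for each relevant position:
Position 1: relevant, P@1 = 1/1 = 1
Position 2: not relevant
Position 3: relevant, P@3 = 2/3 = 2/3
Position 4: relevant, P@4 = 3/4 = 3/4
Position 5: relevant, P@5 = 4/5 = 4/5
Position 6: not relevant
Position 7: not relevant
Position 8: not relevant
Position 9: not relevant
Position 10: not relevant
Position 11: relevant, P@11 = 5/11 = 5/11
Position 12: relevant, P@12 = 6/12 = 1/2
Position 13: relevant, P@13 = 7/13 = 7/13
Position 14: relevant, P@14 = 8/14 = 4/7
Sum of P@k = 1 + 2/3 + 3/4 + 4/5 + 5/11 + 1/2 + 7/13 + 4/7 = 317183/60060
AP = 317183/60060 / 8 = 317183/480480

317183/480480


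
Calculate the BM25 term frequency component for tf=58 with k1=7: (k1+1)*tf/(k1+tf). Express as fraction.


BM25 TF component = (k1+1)*tf / (k1+tf)
k1 = 7, tf = 58
Numerator = (7+1)*58 = 464
Denominator = 7 + 58 = 65
= 464/65 = 464/65

464/65


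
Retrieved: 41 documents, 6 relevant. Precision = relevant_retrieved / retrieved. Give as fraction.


Precision = relevant_retrieved / total_retrieved
= 6 / 41
= 6 / (6 + 35)
= 6/41

6/41


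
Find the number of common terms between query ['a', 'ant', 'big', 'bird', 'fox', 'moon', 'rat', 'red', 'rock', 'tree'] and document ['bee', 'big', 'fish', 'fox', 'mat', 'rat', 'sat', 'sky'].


Query terms: ['a', 'ant', 'big', 'bird', 'fox', 'moon', 'rat', 'red', 'rock', 'tree']
Document terms: ['bee', 'big', 'fish', 'fox', 'mat', 'rat', 'sat', 'sky']
Common terms: ['big', 'fox', 'rat']
Overlap count = 3

3


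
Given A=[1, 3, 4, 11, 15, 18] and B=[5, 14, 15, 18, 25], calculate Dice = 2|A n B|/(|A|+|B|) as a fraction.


A intersect B = [15, 18]
|A intersect B| = 2
|A| = 6, |B| = 5
Dice = 2*2 / (6+5)
= 4 / 11 = 4/11

4/11


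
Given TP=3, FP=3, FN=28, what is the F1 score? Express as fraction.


F1 = 2 * P * R / (P + R)
P = TP/(TP+FP) = 3/6 = 1/2
R = TP/(TP+FN) = 3/31 = 3/31
2 * P * R = 2 * 1/2 * 3/31 = 3/31
P + R = 1/2 + 3/31 = 37/62
F1 = 3/31 / 37/62 = 6/37

6/37


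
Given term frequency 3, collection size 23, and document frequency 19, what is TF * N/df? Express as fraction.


TF * (N/df)
= 3 * (23/19)
= 3 * 23/19
= 69/19

69/19


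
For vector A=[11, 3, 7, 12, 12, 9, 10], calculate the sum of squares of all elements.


|A|^2 = sum of squared components
A[0]^2 = 11^2 = 121
A[1]^2 = 3^2 = 9
A[2]^2 = 7^2 = 49
A[3]^2 = 12^2 = 144
A[4]^2 = 12^2 = 144
A[5]^2 = 9^2 = 81
A[6]^2 = 10^2 = 100
Sum = 121 + 9 + 49 + 144 + 144 + 81 + 100 = 648

648


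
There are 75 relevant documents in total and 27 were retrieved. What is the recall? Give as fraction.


Recall = retrieved_relevant / total_relevant
= 27 / 75
= 27 / (27 + 48)
= 9/25

9/25


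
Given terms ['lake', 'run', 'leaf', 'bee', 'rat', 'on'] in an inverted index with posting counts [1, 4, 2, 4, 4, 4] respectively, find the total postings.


Summing posting list sizes:
'lake': 1 postings
'run': 4 postings
'leaf': 2 postings
'bee': 4 postings
'rat': 4 postings
'on': 4 postings
Total = 1 + 4 + 2 + 4 + 4 + 4 = 19

19


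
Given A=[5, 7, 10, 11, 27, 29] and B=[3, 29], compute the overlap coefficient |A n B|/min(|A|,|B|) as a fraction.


A intersect B = [29]
|A intersect B| = 1
min(|A|, |B|) = min(6, 2) = 2
Overlap = 1 / 2 = 1/2

1/2


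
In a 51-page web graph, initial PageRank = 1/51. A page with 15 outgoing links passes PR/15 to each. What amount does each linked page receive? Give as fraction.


Initial PR = 1/51 = 1/51
Outlinks = 15
Contribution per link = PR / outlinks
= 1/51 / 15
= 1/765

1/765


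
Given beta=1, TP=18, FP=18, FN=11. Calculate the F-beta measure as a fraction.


P = TP/(TP+FP) = 18/36 = 1/2
R = TP/(TP+FN) = 18/29 = 18/29
beta^2 = 1^2 = 1
(1 + beta^2) = 2
Numerator = (1+beta^2)*P*R = 18/29
Denominator = beta^2*P + R = 1/2 + 18/29 = 65/58
F_beta = 36/65

36/65


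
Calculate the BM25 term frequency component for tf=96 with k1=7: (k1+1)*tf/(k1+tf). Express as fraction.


BM25 TF component = (k1+1)*tf / (k1+tf)
k1 = 7, tf = 96
Numerator = (7+1)*96 = 768
Denominator = 7 + 96 = 103
= 768/103 = 768/103

768/103


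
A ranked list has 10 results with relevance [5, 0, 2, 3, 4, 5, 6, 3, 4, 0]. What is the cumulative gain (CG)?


Cumulative Gain = sum of relevance scores
Position 1: rel=5, running sum=5
Position 2: rel=0, running sum=5
Position 3: rel=2, running sum=7
Position 4: rel=3, running sum=10
Position 5: rel=4, running sum=14
Position 6: rel=5, running sum=19
Position 7: rel=6, running sum=25
Position 8: rel=3, running sum=28
Position 9: rel=4, running sum=32
Position 10: rel=0, running sum=32
CG = 32

32


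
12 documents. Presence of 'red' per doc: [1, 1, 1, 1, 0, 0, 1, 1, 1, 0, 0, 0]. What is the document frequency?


Checking each document for 'red':
Doc 1: present
Doc 2: present
Doc 3: present
Doc 4: present
Doc 5: absent
Doc 6: absent
Doc 7: present
Doc 8: present
Doc 9: present
Doc 10: absent
Doc 11: absent
Doc 12: absent
df = sum of presences = 1 + 1 + 1 + 1 + 0 + 0 + 1 + 1 + 1 + 0 + 0 + 0 = 7

7


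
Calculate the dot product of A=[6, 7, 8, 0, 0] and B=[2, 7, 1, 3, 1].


Dot product = sum of element-wise products
A[0]*B[0] = 6*2 = 12
A[1]*B[1] = 7*7 = 49
A[2]*B[2] = 8*1 = 8
A[3]*B[3] = 0*3 = 0
A[4]*B[4] = 0*1 = 0
Sum = 12 + 49 + 8 + 0 + 0 = 69

69


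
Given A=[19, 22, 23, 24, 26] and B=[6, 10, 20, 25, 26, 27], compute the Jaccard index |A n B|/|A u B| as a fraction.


A intersect B = [26]
|A intersect B| = 1
A union B = [6, 10, 19, 20, 22, 23, 24, 25, 26, 27]
|A union B| = 10
Jaccard = 1/10 = 1/10

1/10


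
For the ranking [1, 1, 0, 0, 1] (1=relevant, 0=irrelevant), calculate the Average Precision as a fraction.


Computing P@k for each relevant position:
Position 1: relevant, P@1 = 1/1 = 1
Position 2: relevant, P@2 = 2/2 = 1
Position 3: not relevant
Position 4: not relevant
Position 5: relevant, P@5 = 3/5 = 3/5
Sum of P@k = 1 + 1 + 3/5 = 13/5
AP = 13/5 / 3 = 13/15

13/15


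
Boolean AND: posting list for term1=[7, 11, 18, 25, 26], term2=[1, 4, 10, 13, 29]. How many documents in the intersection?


Boolean AND: find intersection of posting lists
term1 docs: [7, 11, 18, 25, 26]
term2 docs: [1, 4, 10, 13, 29]
Intersection: []
|intersection| = 0

0


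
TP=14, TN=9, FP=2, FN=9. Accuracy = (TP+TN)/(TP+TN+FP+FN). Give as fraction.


Accuracy = (TP + TN) / (TP + TN + FP + FN)
TP + TN = 14 + 9 = 23
Total = 14 + 9 + 2 + 9 = 34
Accuracy = 23 / 34 = 23/34

23/34


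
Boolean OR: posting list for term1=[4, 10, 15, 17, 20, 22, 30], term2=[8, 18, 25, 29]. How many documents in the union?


Boolean OR: find union of posting lists
term1 docs: [4, 10, 15, 17, 20, 22, 30]
term2 docs: [8, 18, 25, 29]
Union: [4, 8, 10, 15, 17, 18, 20, 22, 25, 29, 30]
|union| = 11

11


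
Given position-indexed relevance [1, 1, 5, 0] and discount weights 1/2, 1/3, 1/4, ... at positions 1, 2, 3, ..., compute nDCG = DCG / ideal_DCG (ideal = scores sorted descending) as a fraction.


Position discount weights w_i = 1/(i+1) for i=1..4:
Weights = [1/2, 1/3, 1/4, 1/5]
Actual relevance: [1, 1, 5, 0]
DCG = 1/2 + 1/3 + 5/4 + 0/5 = 25/12
Ideal relevance (sorted desc): [5, 1, 1, 0]
Ideal DCG = 5/2 + 1/3 + 1/4 + 0/5 = 37/12
nDCG = DCG / ideal_DCG = 25/12 / 37/12 = 25/37

25/37


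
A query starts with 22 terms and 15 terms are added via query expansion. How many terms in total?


Original terms: 22
Expansion terms: 15
Total = 22 + 15 = 37

37


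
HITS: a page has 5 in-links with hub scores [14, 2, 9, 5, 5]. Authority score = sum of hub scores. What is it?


Authority = sum of hub scores of in-linkers
In-link 1: hub score = 14
In-link 2: hub score = 2
In-link 3: hub score = 9
In-link 4: hub score = 5
In-link 5: hub score = 5
Authority = 14 + 2 + 9 + 5 + 5 = 35

35


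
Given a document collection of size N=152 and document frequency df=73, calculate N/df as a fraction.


IDF ratio = N / df
= 152 / 73
= 152/73

152/73


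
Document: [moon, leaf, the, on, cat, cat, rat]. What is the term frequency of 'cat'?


Document has 7 words
Scanning for 'cat':
Found at positions: [4, 5]
Count = 2

2


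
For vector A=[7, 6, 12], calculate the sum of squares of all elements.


|A|^2 = sum of squared components
A[0]^2 = 7^2 = 49
A[1]^2 = 6^2 = 36
A[2]^2 = 12^2 = 144
Sum = 49 + 36 + 144 = 229

229


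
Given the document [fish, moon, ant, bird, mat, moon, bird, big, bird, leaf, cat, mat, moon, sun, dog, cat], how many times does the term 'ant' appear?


Document has 16 words
Scanning for 'ant':
Found at positions: [2]
Count = 1

1


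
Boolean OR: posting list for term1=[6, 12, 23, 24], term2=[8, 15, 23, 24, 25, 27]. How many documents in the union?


Boolean OR: find union of posting lists
term1 docs: [6, 12, 23, 24]
term2 docs: [8, 15, 23, 24, 25, 27]
Union: [6, 8, 12, 15, 23, 24, 25, 27]
|union| = 8

8


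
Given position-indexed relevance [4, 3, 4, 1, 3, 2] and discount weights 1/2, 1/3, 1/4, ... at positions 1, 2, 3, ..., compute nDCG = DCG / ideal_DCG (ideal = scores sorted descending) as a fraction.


Position discount weights w_i = 1/(i+1) for i=1..6:
Weights = [1/2, 1/3, 1/4, 1/5, 1/6, 1/7]
Actual relevance: [4, 3, 4, 1, 3, 2]
DCG = 4/2 + 3/3 + 4/4 + 1/5 + 3/6 + 2/7 = 349/70
Ideal relevance (sorted desc): [4, 4, 3, 3, 2, 1]
Ideal DCG = 4/2 + 4/3 + 3/4 + 3/5 + 2/6 + 1/7 = 2167/420
nDCG = DCG / ideal_DCG = 349/70 / 2167/420 = 2094/2167

2094/2167


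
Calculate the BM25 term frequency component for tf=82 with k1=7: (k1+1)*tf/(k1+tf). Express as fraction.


BM25 TF component = (k1+1)*tf / (k1+tf)
k1 = 7, tf = 82
Numerator = (7+1)*82 = 656
Denominator = 7 + 82 = 89
= 656/89 = 656/89

656/89


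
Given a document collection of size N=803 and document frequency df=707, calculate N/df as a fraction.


IDF ratio = N / df
= 803 / 707
= 803/707

803/707


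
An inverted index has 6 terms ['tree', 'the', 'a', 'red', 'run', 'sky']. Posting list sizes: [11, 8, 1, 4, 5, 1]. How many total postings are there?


Summing posting list sizes:
'tree': 11 postings
'the': 8 postings
'a': 1 postings
'red': 4 postings
'run': 5 postings
'sky': 1 postings
Total = 11 + 8 + 1 + 4 + 5 + 1 = 30

30


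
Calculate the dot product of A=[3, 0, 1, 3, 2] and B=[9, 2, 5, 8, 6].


Dot product = sum of element-wise products
A[0]*B[0] = 3*9 = 27
A[1]*B[1] = 0*2 = 0
A[2]*B[2] = 1*5 = 5
A[3]*B[3] = 3*8 = 24
A[4]*B[4] = 2*6 = 12
Sum = 27 + 0 + 5 + 24 + 12 = 68

68


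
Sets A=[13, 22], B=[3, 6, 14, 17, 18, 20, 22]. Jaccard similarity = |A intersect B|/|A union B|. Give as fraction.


A intersect B = [22]
|A intersect B| = 1
A union B = [3, 6, 13, 14, 17, 18, 20, 22]
|A union B| = 8
Jaccard = 1/8 = 1/8

1/8


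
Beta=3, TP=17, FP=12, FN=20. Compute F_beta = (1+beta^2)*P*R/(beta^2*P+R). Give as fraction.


P = TP/(TP+FP) = 17/29 = 17/29
R = TP/(TP+FN) = 17/37 = 17/37
beta^2 = 3^2 = 9
(1 + beta^2) = 10
Numerator = (1+beta^2)*P*R = 2890/1073
Denominator = beta^2*P + R = 153/29 + 17/37 = 6154/1073
F_beta = 85/181

85/181


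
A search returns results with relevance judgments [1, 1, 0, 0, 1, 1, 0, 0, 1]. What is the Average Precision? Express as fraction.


Computing P@k for each relevant position:
Position 1: relevant, P@1 = 1/1 = 1
Position 2: relevant, P@2 = 2/2 = 1
Position 3: not relevant
Position 4: not relevant
Position 5: relevant, P@5 = 3/5 = 3/5
Position 6: relevant, P@6 = 4/6 = 2/3
Position 7: not relevant
Position 8: not relevant
Position 9: relevant, P@9 = 5/9 = 5/9
Sum of P@k = 1 + 1 + 3/5 + 2/3 + 5/9 = 172/45
AP = 172/45 / 5 = 172/225

172/225


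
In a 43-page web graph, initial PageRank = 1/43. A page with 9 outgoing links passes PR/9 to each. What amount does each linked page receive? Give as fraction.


Initial PR = 1/43 = 1/43
Outlinks = 9
Contribution per link = PR / outlinks
= 1/43 / 9
= 1/387

1/387


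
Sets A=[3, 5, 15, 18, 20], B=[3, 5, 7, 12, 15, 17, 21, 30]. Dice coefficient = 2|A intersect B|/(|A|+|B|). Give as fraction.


A intersect B = [3, 5, 15]
|A intersect B| = 3
|A| = 5, |B| = 8
Dice = 2*3 / (5+8)
= 6 / 13 = 6/13

6/13


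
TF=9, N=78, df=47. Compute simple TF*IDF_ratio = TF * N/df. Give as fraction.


TF * (N/df)
= 9 * (78/47)
= 9 * 78/47
= 702/47

702/47


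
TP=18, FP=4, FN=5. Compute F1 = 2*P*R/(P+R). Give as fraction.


F1 = 2 * P * R / (P + R)
P = TP/(TP+FP) = 18/22 = 9/11
R = TP/(TP+FN) = 18/23 = 18/23
2 * P * R = 2 * 9/11 * 18/23 = 324/253
P + R = 9/11 + 18/23 = 405/253
F1 = 324/253 / 405/253 = 4/5

4/5


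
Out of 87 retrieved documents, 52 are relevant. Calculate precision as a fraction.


Precision = relevant_retrieved / total_retrieved
= 52 / 87
= 52 / (52 + 35)
= 52/87

52/87


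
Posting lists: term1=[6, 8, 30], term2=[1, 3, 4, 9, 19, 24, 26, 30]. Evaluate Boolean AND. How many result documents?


Boolean AND: find intersection of posting lists
term1 docs: [6, 8, 30]
term2 docs: [1, 3, 4, 9, 19, 24, 26, 30]
Intersection: [30]
|intersection| = 1

1


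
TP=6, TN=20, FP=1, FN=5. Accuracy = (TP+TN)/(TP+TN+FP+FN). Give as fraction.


Accuracy = (TP + TN) / (TP + TN + FP + FN)
TP + TN = 6 + 20 = 26
Total = 6 + 20 + 1 + 5 = 32
Accuracy = 26 / 32 = 13/16

13/16


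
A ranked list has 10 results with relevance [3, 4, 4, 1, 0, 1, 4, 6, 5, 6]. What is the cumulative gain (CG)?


Cumulative Gain = sum of relevance scores
Position 1: rel=3, running sum=3
Position 2: rel=4, running sum=7
Position 3: rel=4, running sum=11
Position 4: rel=1, running sum=12
Position 5: rel=0, running sum=12
Position 6: rel=1, running sum=13
Position 7: rel=4, running sum=17
Position 8: rel=6, running sum=23
Position 9: rel=5, running sum=28
Position 10: rel=6, running sum=34
CG = 34

34


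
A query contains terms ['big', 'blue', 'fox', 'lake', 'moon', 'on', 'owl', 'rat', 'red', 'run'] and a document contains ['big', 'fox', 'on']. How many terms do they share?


Query terms: ['big', 'blue', 'fox', 'lake', 'moon', 'on', 'owl', 'rat', 'red', 'run']
Document terms: ['big', 'fox', 'on']
Common terms: ['big', 'fox', 'on']
Overlap count = 3

3


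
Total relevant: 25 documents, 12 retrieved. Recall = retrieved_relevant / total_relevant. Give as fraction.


Recall = retrieved_relevant / total_relevant
= 12 / 25
= 12 / (12 + 13)
= 12/25

12/25


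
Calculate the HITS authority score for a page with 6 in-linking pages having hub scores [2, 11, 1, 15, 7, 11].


Authority = sum of hub scores of in-linkers
In-link 1: hub score = 2
In-link 2: hub score = 11
In-link 3: hub score = 1
In-link 4: hub score = 15
In-link 5: hub score = 7
In-link 6: hub score = 11
Authority = 2 + 11 + 1 + 15 + 7 + 11 = 47

47


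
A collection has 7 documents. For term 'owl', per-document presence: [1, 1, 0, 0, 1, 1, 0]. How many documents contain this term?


Checking each document for 'owl':
Doc 1: present
Doc 2: present
Doc 3: absent
Doc 4: absent
Doc 5: present
Doc 6: present
Doc 7: absent
df = sum of presences = 1 + 1 + 0 + 0 + 1 + 1 + 0 = 4

4


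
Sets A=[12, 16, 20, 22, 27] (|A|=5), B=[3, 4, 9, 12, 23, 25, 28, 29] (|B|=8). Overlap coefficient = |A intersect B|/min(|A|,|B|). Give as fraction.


A intersect B = [12]
|A intersect B| = 1
min(|A|, |B|) = min(5, 8) = 5
Overlap = 1 / 5 = 1/5

1/5


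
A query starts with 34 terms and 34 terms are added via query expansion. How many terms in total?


Original terms: 34
Expansion terms: 34
Total = 34 + 34 = 68

68


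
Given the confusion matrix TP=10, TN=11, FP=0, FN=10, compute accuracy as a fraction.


Accuracy = (TP + TN) / (TP + TN + FP + FN)
TP + TN = 10 + 11 = 21
Total = 10 + 11 + 0 + 10 = 31
Accuracy = 21 / 31 = 21/31

21/31


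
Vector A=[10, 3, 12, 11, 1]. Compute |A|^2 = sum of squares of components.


|A|^2 = sum of squared components
A[0]^2 = 10^2 = 100
A[1]^2 = 3^2 = 9
A[2]^2 = 12^2 = 144
A[3]^2 = 11^2 = 121
A[4]^2 = 1^2 = 1
Sum = 100 + 9 + 144 + 121 + 1 = 375

375


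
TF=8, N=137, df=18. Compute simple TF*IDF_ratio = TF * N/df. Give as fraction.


TF * (N/df)
= 8 * (137/18)
= 8 * 137/18
= 548/9

548/9


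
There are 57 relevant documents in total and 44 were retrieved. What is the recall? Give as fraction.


Recall = retrieved_relevant / total_relevant
= 44 / 57
= 44 / (44 + 13)
= 44/57

44/57


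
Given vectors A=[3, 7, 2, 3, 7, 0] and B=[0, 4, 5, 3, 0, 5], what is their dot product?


Dot product = sum of element-wise products
A[0]*B[0] = 3*0 = 0
A[1]*B[1] = 7*4 = 28
A[2]*B[2] = 2*5 = 10
A[3]*B[3] = 3*3 = 9
A[4]*B[4] = 7*0 = 0
A[5]*B[5] = 0*5 = 0
Sum = 0 + 28 + 10 + 9 + 0 + 0 = 47

47


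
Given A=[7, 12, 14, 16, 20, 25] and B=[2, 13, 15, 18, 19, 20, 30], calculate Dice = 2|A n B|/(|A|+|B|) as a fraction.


A intersect B = [20]
|A intersect B| = 1
|A| = 6, |B| = 7
Dice = 2*1 / (6+7)
= 2 / 13 = 2/13

2/13


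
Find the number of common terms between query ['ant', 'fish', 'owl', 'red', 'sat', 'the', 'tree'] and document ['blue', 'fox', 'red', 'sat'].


Query terms: ['ant', 'fish', 'owl', 'red', 'sat', 'the', 'tree']
Document terms: ['blue', 'fox', 'red', 'sat']
Common terms: ['red', 'sat']
Overlap count = 2

2


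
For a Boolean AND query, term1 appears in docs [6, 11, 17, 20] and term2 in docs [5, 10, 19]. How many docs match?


Boolean AND: find intersection of posting lists
term1 docs: [6, 11, 17, 20]
term2 docs: [5, 10, 19]
Intersection: []
|intersection| = 0

0


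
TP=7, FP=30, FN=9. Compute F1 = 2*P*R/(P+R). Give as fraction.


F1 = 2 * P * R / (P + R)
P = TP/(TP+FP) = 7/37 = 7/37
R = TP/(TP+FN) = 7/16 = 7/16
2 * P * R = 2 * 7/37 * 7/16 = 49/296
P + R = 7/37 + 7/16 = 371/592
F1 = 49/296 / 371/592 = 14/53

14/53


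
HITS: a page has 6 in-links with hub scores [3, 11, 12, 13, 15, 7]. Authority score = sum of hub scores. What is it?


Authority = sum of hub scores of in-linkers
In-link 1: hub score = 3
In-link 2: hub score = 11
In-link 3: hub score = 12
In-link 4: hub score = 13
In-link 5: hub score = 15
In-link 6: hub score = 7
Authority = 3 + 11 + 12 + 13 + 15 + 7 = 61

61


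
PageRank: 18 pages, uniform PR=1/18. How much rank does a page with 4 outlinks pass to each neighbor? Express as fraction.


Initial PR = 1/18 = 1/18
Outlinks = 4
Contribution per link = PR / outlinks
= 1/18 / 4
= 1/72

1/72


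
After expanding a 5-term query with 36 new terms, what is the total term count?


Original terms: 5
Expansion terms: 36
Total = 5 + 36 = 41

41


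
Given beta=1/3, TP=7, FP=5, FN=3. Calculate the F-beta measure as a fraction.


P = TP/(TP+FP) = 7/12 = 7/12
R = TP/(TP+FN) = 7/10 = 7/10
beta^2 = 1/3^2 = 1/9
(1 + beta^2) = 10/9
Numerator = (1+beta^2)*P*R = 49/108
Denominator = beta^2*P + R = 7/108 + 7/10 = 413/540
F_beta = 35/59

35/59


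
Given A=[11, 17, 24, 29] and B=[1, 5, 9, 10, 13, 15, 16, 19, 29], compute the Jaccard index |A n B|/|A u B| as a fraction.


A intersect B = [29]
|A intersect B| = 1
A union B = [1, 5, 9, 10, 11, 13, 15, 16, 17, 19, 24, 29]
|A union B| = 12
Jaccard = 1/12 = 1/12

1/12


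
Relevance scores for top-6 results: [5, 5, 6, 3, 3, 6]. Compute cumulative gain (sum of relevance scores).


Cumulative Gain = sum of relevance scores
Position 1: rel=5, running sum=5
Position 2: rel=5, running sum=10
Position 3: rel=6, running sum=16
Position 4: rel=3, running sum=19
Position 5: rel=3, running sum=22
Position 6: rel=6, running sum=28
CG = 28

28


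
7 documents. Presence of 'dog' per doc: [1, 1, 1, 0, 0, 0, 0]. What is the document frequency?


Checking each document for 'dog':
Doc 1: present
Doc 2: present
Doc 3: present
Doc 4: absent
Doc 5: absent
Doc 6: absent
Doc 7: absent
df = sum of presences = 1 + 1 + 1 + 0 + 0 + 0 + 0 = 3

3


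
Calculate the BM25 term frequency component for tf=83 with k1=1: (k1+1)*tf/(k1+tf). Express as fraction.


BM25 TF component = (k1+1)*tf / (k1+tf)
k1 = 1, tf = 83
Numerator = (1+1)*83 = 166
Denominator = 1 + 83 = 84
= 166/84 = 83/42

83/42


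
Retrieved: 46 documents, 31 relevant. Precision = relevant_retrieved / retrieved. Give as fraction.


Precision = relevant_retrieved / total_retrieved
= 31 / 46
= 31 / (31 + 15)
= 31/46

31/46


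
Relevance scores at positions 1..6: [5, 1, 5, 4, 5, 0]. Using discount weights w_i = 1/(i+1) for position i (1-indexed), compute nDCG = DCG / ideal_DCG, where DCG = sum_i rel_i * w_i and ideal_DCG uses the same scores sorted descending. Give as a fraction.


Position discount weights w_i = 1/(i+1) for i=1..6:
Weights = [1/2, 1/3, 1/4, 1/5, 1/6, 1/7]
Actual relevance: [5, 1, 5, 4, 5, 0]
DCG = 5/2 + 1/3 + 5/4 + 4/5 + 5/6 + 0/7 = 343/60
Ideal relevance (sorted desc): [5, 5, 5, 4, 1, 0]
Ideal DCG = 5/2 + 5/3 + 5/4 + 4/5 + 1/6 + 0/7 = 383/60
nDCG = DCG / ideal_DCG = 343/60 / 383/60 = 343/383

343/383


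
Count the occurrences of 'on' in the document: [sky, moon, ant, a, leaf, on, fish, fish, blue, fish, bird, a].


Document has 12 words
Scanning for 'on':
Found at positions: [5]
Count = 1

1


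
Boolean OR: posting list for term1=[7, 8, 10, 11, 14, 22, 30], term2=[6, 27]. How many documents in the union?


Boolean OR: find union of posting lists
term1 docs: [7, 8, 10, 11, 14, 22, 30]
term2 docs: [6, 27]
Union: [6, 7, 8, 10, 11, 14, 22, 27, 30]
|union| = 9

9


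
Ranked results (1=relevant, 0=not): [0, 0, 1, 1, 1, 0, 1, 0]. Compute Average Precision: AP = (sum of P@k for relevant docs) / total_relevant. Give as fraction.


Computing P@k for each relevant position:
Position 1: not relevant
Position 2: not relevant
Position 3: relevant, P@3 = 1/3 = 1/3
Position 4: relevant, P@4 = 2/4 = 1/2
Position 5: relevant, P@5 = 3/5 = 3/5
Position 6: not relevant
Position 7: relevant, P@7 = 4/7 = 4/7
Position 8: not relevant
Sum of P@k = 1/3 + 1/2 + 3/5 + 4/7 = 421/210
AP = 421/210 / 4 = 421/840

421/840


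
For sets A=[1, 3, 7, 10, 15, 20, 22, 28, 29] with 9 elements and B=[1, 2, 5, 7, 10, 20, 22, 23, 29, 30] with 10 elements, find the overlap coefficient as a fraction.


A intersect B = [1, 7, 10, 20, 22, 29]
|A intersect B| = 6
min(|A|, |B|) = min(9, 10) = 9
Overlap = 6 / 9 = 2/3

2/3


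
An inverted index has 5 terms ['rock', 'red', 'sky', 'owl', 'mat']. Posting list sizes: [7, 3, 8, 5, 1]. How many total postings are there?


Summing posting list sizes:
'rock': 7 postings
'red': 3 postings
'sky': 8 postings
'owl': 5 postings
'mat': 1 postings
Total = 7 + 3 + 8 + 5 + 1 = 24

24


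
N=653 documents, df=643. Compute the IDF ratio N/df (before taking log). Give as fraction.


IDF ratio = N / df
= 653 / 643
= 653/643

653/643


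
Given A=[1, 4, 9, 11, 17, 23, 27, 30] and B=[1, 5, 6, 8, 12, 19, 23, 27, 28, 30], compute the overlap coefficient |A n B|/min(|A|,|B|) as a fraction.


A intersect B = [1, 23, 27, 30]
|A intersect B| = 4
min(|A|, |B|) = min(8, 10) = 8
Overlap = 4 / 8 = 1/2

1/2


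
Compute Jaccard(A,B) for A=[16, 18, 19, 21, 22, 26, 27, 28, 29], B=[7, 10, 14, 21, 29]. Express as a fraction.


A intersect B = [21, 29]
|A intersect B| = 2
A union B = [7, 10, 14, 16, 18, 19, 21, 22, 26, 27, 28, 29]
|A union B| = 12
Jaccard = 2/12 = 1/6

1/6


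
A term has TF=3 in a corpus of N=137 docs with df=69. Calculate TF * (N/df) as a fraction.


TF * (N/df)
= 3 * (137/69)
= 3 * 137/69
= 137/23

137/23


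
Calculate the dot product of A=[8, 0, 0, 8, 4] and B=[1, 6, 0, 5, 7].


Dot product = sum of element-wise products
A[0]*B[0] = 8*1 = 8
A[1]*B[1] = 0*6 = 0
A[2]*B[2] = 0*0 = 0
A[3]*B[3] = 8*5 = 40
A[4]*B[4] = 4*7 = 28
Sum = 8 + 0 + 0 + 40 + 28 = 76

76


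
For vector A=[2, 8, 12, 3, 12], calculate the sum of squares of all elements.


|A|^2 = sum of squared components
A[0]^2 = 2^2 = 4
A[1]^2 = 8^2 = 64
A[2]^2 = 12^2 = 144
A[3]^2 = 3^2 = 9
A[4]^2 = 12^2 = 144
Sum = 4 + 64 + 144 + 9 + 144 = 365

365


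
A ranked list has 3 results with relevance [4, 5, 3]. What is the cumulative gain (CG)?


Cumulative Gain = sum of relevance scores
Position 1: rel=4, running sum=4
Position 2: rel=5, running sum=9
Position 3: rel=3, running sum=12
CG = 12

12


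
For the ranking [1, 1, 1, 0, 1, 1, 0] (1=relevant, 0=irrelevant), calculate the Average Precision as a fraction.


Computing P@k for each relevant position:
Position 1: relevant, P@1 = 1/1 = 1
Position 2: relevant, P@2 = 2/2 = 1
Position 3: relevant, P@3 = 3/3 = 1
Position 4: not relevant
Position 5: relevant, P@5 = 4/5 = 4/5
Position 6: relevant, P@6 = 5/6 = 5/6
Position 7: not relevant
Sum of P@k = 1 + 1 + 1 + 4/5 + 5/6 = 139/30
AP = 139/30 / 5 = 139/150

139/150


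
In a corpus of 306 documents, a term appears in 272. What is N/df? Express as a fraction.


IDF ratio = N / df
= 306 / 272
= 9/8

9/8


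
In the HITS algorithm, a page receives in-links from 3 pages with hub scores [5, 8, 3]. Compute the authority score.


Authority = sum of hub scores of in-linkers
In-link 1: hub score = 5
In-link 2: hub score = 8
In-link 3: hub score = 3
Authority = 5 + 8 + 3 = 16

16


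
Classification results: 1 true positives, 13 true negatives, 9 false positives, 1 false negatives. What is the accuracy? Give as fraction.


Accuracy = (TP + TN) / (TP + TN + FP + FN)
TP + TN = 1 + 13 = 14
Total = 1 + 13 + 9 + 1 = 24
Accuracy = 14 / 24 = 7/12

7/12


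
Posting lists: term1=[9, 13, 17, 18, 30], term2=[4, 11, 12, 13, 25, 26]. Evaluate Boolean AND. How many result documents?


Boolean AND: find intersection of posting lists
term1 docs: [9, 13, 17, 18, 30]
term2 docs: [4, 11, 12, 13, 25, 26]
Intersection: [13]
|intersection| = 1

1


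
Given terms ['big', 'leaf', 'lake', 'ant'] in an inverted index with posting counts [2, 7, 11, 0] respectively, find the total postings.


Summing posting list sizes:
'big': 2 postings
'leaf': 7 postings
'lake': 11 postings
'ant': 0 postings
Total = 2 + 7 + 11 + 0 = 20

20


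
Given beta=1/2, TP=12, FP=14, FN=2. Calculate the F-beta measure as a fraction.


P = TP/(TP+FP) = 12/26 = 6/13
R = TP/(TP+FN) = 12/14 = 6/7
beta^2 = 1/2^2 = 1/4
(1 + beta^2) = 5/4
Numerator = (1+beta^2)*P*R = 45/91
Denominator = beta^2*P + R = 3/26 + 6/7 = 177/182
F_beta = 30/59

30/59


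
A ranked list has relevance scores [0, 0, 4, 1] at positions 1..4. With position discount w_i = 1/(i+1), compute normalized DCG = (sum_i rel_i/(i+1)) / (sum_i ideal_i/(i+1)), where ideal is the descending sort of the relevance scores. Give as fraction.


Position discount weights w_i = 1/(i+1) for i=1..4:
Weights = [1/2, 1/3, 1/4, 1/5]
Actual relevance: [0, 0, 4, 1]
DCG = 0/2 + 0/3 + 4/4 + 1/5 = 6/5
Ideal relevance (sorted desc): [4, 1, 0, 0]
Ideal DCG = 4/2 + 1/3 + 0/4 + 0/5 = 7/3
nDCG = DCG / ideal_DCG = 6/5 / 7/3 = 18/35

18/35


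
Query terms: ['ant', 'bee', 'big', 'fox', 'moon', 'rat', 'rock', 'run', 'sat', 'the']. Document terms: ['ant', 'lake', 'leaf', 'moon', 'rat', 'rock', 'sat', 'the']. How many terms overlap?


Query terms: ['ant', 'bee', 'big', 'fox', 'moon', 'rat', 'rock', 'run', 'sat', 'the']
Document terms: ['ant', 'lake', 'leaf', 'moon', 'rat', 'rock', 'sat', 'the']
Common terms: ['ant', 'moon', 'rat', 'rock', 'sat', 'the']
Overlap count = 6

6


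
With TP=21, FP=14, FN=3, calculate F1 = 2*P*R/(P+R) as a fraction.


F1 = 2 * P * R / (P + R)
P = TP/(TP+FP) = 21/35 = 3/5
R = TP/(TP+FN) = 21/24 = 7/8
2 * P * R = 2 * 3/5 * 7/8 = 21/20
P + R = 3/5 + 7/8 = 59/40
F1 = 21/20 / 59/40 = 42/59

42/59


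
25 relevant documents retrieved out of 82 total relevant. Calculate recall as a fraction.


Recall = retrieved_relevant / total_relevant
= 25 / 82
= 25 / (25 + 57)
= 25/82

25/82


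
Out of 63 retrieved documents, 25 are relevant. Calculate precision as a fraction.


Precision = relevant_retrieved / total_retrieved
= 25 / 63
= 25 / (25 + 38)
= 25/63

25/63


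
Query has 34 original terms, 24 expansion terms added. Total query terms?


Original terms: 34
Expansion terms: 24
Total = 34 + 24 = 58

58


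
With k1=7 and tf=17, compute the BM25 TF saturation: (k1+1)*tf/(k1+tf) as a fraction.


BM25 TF component = (k1+1)*tf / (k1+tf)
k1 = 7, tf = 17
Numerator = (7+1)*17 = 136
Denominator = 7 + 17 = 24
= 136/24 = 17/3

17/3


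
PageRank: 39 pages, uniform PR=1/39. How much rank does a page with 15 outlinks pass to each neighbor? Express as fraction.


Initial PR = 1/39 = 1/39
Outlinks = 15
Contribution per link = PR / outlinks
= 1/39 / 15
= 1/585

1/585


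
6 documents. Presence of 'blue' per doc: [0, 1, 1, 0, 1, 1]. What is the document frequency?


Checking each document for 'blue':
Doc 1: absent
Doc 2: present
Doc 3: present
Doc 4: absent
Doc 5: present
Doc 6: present
df = sum of presences = 0 + 1 + 1 + 0 + 1 + 1 = 4

4


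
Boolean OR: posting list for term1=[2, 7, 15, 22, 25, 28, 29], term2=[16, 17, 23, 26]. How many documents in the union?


Boolean OR: find union of posting lists
term1 docs: [2, 7, 15, 22, 25, 28, 29]
term2 docs: [16, 17, 23, 26]
Union: [2, 7, 15, 16, 17, 22, 23, 25, 26, 28, 29]
|union| = 11

11


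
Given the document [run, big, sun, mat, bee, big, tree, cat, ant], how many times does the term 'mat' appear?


Document has 9 words
Scanning for 'mat':
Found at positions: [3]
Count = 1

1


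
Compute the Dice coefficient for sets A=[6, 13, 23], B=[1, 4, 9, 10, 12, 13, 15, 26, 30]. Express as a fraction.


A intersect B = [13]
|A intersect B| = 1
|A| = 3, |B| = 9
Dice = 2*1 / (3+9)
= 2 / 12 = 1/6

1/6


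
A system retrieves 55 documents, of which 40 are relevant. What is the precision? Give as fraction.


Precision = relevant_retrieved / total_retrieved
= 40 / 55
= 40 / (40 + 15)
= 8/11

8/11


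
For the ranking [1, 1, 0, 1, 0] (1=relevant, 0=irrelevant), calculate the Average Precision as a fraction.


Computing P@k for each relevant position:
Position 1: relevant, P@1 = 1/1 = 1
Position 2: relevant, P@2 = 2/2 = 1
Position 3: not relevant
Position 4: relevant, P@4 = 3/4 = 3/4
Position 5: not relevant
Sum of P@k = 1 + 1 + 3/4 = 11/4
AP = 11/4 / 3 = 11/12

11/12


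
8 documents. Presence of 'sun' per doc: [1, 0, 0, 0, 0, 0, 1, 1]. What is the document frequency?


Checking each document for 'sun':
Doc 1: present
Doc 2: absent
Doc 3: absent
Doc 4: absent
Doc 5: absent
Doc 6: absent
Doc 7: present
Doc 8: present
df = sum of presences = 1 + 0 + 0 + 0 + 0 + 0 + 1 + 1 = 3

3


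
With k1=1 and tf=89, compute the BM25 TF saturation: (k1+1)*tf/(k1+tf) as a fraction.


BM25 TF component = (k1+1)*tf / (k1+tf)
k1 = 1, tf = 89
Numerator = (1+1)*89 = 178
Denominator = 1 + 89 = 90
= 178/90 = 89/45

89/45


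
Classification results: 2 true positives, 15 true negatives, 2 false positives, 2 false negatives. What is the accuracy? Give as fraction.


Accuracy = (TP + TN) / (TP + TN + FP + FN)
TP + TN = 2 + 15 = 17
Total = 2 + 15 + 2 + 2 = 21
Accuracy = 17 / 21 = 17/21

17/21


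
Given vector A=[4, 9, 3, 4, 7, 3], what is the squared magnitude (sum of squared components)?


|A|^2 = sum of squared components
A[0]^2 = 4^2 = 16
A[1]^2 = 9^2 = 81
A[2]^2 = 3^2 = 9
A[3]^2 = 4^2 = 16
A[4]^2 = 7^2 = 49
A[5]^2 = 3^2 = 9
Sum = 16 + 81 + 9 + 16 + 49 + 9 = 180

180


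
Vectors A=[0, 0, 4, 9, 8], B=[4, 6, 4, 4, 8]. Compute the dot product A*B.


Dot product = sum of element-wise products
A[0]*B[0] = 0*4 = 0
A[1]*B[1] = 0*6 = 0
A[2]*B[2] = 4*4 = 16
A[3]*B[3] = 9*4 = 36
A[4]*B[4] = 8*8 = 64
Sum = 0 + 0 + 16 + 36 + 64 = 116

116


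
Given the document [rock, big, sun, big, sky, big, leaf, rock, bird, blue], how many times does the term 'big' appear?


Document has 10 words
Scanning for 'big':
Found at positions: [1, 3, 5]
Count = 3

3


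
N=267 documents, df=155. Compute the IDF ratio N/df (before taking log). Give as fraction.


IDF ratio = N / df
= 267 / 155
= 267/155

267/155


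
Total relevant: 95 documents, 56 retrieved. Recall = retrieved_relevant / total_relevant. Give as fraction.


Recall = retrieved_relevant / total_relevant
= 56 / 95
= 56 / (56 + 39)
= 56/95

56/95


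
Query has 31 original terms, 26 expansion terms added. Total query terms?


Original terms: 31
Expansion terms: 26
Total = 31 + 26 = 57

57


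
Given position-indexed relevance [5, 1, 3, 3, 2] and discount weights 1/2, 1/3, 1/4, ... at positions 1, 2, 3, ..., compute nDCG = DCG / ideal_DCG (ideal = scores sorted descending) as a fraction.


Position discount weights w_i = 1/(i+1) for i=1..5:
Weights = [1/2, 1/3, 1/4, 1/5, 1/6]
Actual relevance: [5, 1, 3, 3, 2]
DCG = 5/2 + 1/3 + 3/4 + 3/5 + 2/6 = 271/60
Ideal relevance (sorted desc): [5, 3, 3, 2, 1]
Ideal DCG = 5/2 + 3/3 + 3/4 + 2/5 + 1/6 = 289/60
nDCG = DCG / ideal_DCG = 271/60 / 289/60 = 271/289

271/289


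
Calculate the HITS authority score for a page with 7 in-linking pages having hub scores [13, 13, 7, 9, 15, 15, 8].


Authority = sum of hub scores of in-linkers
In-link 1: hub score = 13
In-link 2: hub score = 13
In-link 3: hub score = 7
In-link 4: hub score = 9
In-link 5: hub score = 15
In-link 6: hub score = 15
In-link 7: hub score = 8
Authority = 13 + 13 + 7 + 9 + 15 + 15 + 8 = 80

80


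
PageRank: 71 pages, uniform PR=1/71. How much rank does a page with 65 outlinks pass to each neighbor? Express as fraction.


Initial PR = 1/71 = 1/71
Outlinks = 65
Contribution per link = PR / outlinks
= 1/71 / 65
= 1/4615

1/4615


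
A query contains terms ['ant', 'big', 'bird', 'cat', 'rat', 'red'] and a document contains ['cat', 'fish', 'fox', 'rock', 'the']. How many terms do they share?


Query terms: ['ant', 'big', 'bird', 'cat', 'rat', 'red']
Document terms: ['cat', 'fish', 'fox', 'rock', 'the']
Common terms: ['cat']
Overlap count = 1

1


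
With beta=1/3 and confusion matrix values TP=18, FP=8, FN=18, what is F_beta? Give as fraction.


P = TP/(TP+FP) = 18/26 = 9/13
R = TP/(TP+FN) = 18/36 = 1/2
beta^2 = 1/3^2 = 1/9
(1 + beta^2) = 10/9
Numerator = (1+beta^2)*P*R = 5/13
Denominator = beta^2*P + R = 1/13 + 1/2 = 15/26
F_beta = 2/3

2/3


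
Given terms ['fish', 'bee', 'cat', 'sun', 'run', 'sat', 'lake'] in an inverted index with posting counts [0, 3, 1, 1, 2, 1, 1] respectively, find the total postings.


Summing posting list sizes:
'fish': 0 postings
'bee': 3 postings
'cat': 1 postings
'sun': 1 postings
'run': 2 postings
'sat': 1 postings
'lake': 1 postings
Total = 0 + 3 + 1 + 1 + 2 + 1 + 1 = 9

9


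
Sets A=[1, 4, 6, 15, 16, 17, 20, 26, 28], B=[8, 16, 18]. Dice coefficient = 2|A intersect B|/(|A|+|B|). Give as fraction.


A intersect B = [16]
|A intersect B| = 1
|A| = 9, |B| = 3
Dice = 2*1 / (9+3)
= 2 / 12 = 1/6

1/6


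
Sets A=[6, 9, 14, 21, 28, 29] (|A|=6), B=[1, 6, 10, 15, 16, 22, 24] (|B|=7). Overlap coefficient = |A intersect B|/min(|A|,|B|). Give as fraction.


A intersect B = [6]
|A intersect B| = 1
min(|A|, |B|) = min(6, 7) = 6
Overlap = 1 / 6 = 1/6

1/6


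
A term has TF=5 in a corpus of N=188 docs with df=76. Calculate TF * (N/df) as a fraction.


TF * (N/df)
= 5 * (188/76)
= 5 * 47/19
= 235/19

235/19


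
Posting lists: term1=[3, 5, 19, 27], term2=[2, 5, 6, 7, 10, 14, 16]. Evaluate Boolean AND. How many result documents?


Boolean AND: find intersection of posting lists
term1 docs: [3, 5, 19, 27]
term2 docs: [2, 5, 6, 7, 10, 14, 16]
Intersection: [5]
|intersection| = 1

1


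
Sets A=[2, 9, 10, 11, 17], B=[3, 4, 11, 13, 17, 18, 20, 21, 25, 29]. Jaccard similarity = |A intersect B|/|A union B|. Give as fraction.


A intersect B = [11, 17]
|A intersect B| = 2
A union B = [2, 3, 4, 9, 10, 11, 13, 17, 18, 20, 21, 25, 29]
|A union B| = 13
Jaccard = 2/13 = 2/13

2/13


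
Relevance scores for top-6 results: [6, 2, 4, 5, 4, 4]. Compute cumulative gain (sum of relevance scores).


Cumulative Gain = sum of relevance scores
Position 1: rel=6, running sum=6
Position 2: rel=2, running sum=8
Position 3: rel=4, running sum=12
Position 4: rel=5, running sum=17
Position 5: rel=4, running sum=21
Position 6: rel=4, running sum=25
CG = 25

25


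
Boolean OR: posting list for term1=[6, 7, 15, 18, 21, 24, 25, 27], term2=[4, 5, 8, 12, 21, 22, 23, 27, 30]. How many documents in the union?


Boolean OR: find union of posting lists
term1 docs: [6, 7, 15, 18, 21, 24, 25, 27]
term2 docs: [4, 5, 8, 12, 21, 22, 23, 27, 30]
Union: [4, 5, 6, 7, 8, 12, 15, 18, 21, 22, 23, 24, 25, 27, 30]
|union| = 15

15


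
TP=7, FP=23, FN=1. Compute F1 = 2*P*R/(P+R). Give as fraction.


F1 = 2 * P * R / (P + R)
P = TP/(TP+FP) = 7/30 = 7/30
R = TP/(TP+FN) = 7/8 = 7/8
2 * P * R = 2 * 7/30 * 7/8 = 49/120
P + R = 7/30 + 7/8 = 133/120
F1 = 49/120 / 133/120 = 7/19

7/19


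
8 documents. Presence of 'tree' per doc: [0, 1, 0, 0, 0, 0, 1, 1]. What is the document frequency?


Checking each document for 'tree':
Doc 1: absent
Doc 2: present
Doc 3: absent
Doc 4: absent
Doc 5: absent
Doc 6: absent
Doc 7: present
Doc 8: present
df = sum of presences = 0 + 1 + 0 + 0 + 0 + 0 + 1 + 1 = 3

3


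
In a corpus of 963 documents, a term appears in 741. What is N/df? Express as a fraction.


IDF ratio = N / df
= 963 / 741
= 321/247

321/247
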